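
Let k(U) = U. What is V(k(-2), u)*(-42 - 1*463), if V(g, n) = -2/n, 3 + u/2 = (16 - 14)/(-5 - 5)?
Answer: -2525/16 ≈ -157.81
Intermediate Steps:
u = -32/5 (u = -6 + 2*((16 - 14)/(-5 - 5)) = -6 + 2*(2/(-10)) = -6 + 2*(2*(-⅒)) = -6 + 2*(-⅕) = -6 - ⅖ = -32/5 ≈ -6.4000)
V(k(-2), u)*(-42 - 1*463) = (-2/(-32/5))*(-42 - 1*463) = (-2*(-5/32))*(-42 - 463) = (5/16)*(-505) = -2525/16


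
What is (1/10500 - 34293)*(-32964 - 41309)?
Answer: 26743961810227/10500 ≈ 2.5470e+9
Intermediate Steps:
(1/10500 - 34293)*(-32964 - 41309) = (1/10500 - 34293)*(-74273) = -360076499/10500*(-74273) = 26743961810227/10500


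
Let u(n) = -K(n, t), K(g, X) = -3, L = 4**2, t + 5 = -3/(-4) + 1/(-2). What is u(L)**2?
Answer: 9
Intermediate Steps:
t = -19/4 (t = -5 + (-3/(-4) + 1/(-2)) = -5 + (-3*(-1/4) + 1*(-1/2)) = -5 + (3/4 - 1/2) = -5 + 1/4 = -19/4 ≈ -4.7500)
L = 16
u(n) = 3 (u(n) = -1*(-3) = 3)
u(L)**2 = 3**2 = 9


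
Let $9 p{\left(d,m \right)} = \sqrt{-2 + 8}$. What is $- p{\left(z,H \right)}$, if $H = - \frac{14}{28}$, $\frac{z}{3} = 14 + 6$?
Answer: $- \frac{\sqrt{6}}{9} \approx -0.27217$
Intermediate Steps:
$z = 60$ ($z = 3 \left(14 + 6\right) = 3 \cdot 20 = 60$)
$H = - \frac{1}{2}$ ($H = \left(-14\right) \frac{1}{28} = - \frac{1}{2} \approx -0.5$)
$p{\left(d,m \right)} = \frac{\sqrt{6}}{9}$ ($p{\left(d,m \right)} = \frac{\sqrt{-2 + 8}}{9} = \frac{\sqrt{6}}{9}$)
$- p{\left(z,H \right)} = - \frac{\sqrt{6}}{9}$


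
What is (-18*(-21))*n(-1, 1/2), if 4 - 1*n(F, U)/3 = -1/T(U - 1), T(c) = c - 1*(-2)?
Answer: 5292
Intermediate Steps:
T(c) = 2 + c (T(c) = c + 2 = 2 + c)
n(F, U) = 12 + 3/(1 + U) (n(F, U) = 12 - (-3)/(2 + (U - 1)) = 12 - (-3)/(2 + (-1 + U)) = 12 - (-3)/(1 + U) = 12 + 3/(1 + U))
(-18*(-21))*n(-1, 1/2) = (-18*(-21))*(3*(5 + 4/2)/(1 + 1/2)) = 378*(3*(5 + 4*(½))/(1 + ½)) = 378*(3*(5 + 2)/(3/2)) = 378*(3*(⅔)*7) = 378*14 = 5292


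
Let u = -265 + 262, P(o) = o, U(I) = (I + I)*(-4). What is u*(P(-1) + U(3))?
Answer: 75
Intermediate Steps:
U(I) = -8*I (U(I) = (2*I)*(-4) = -8*I)
u = -3
u*(P(-1) + U(3)) = -3*(-1 - 8*3) = -3*(-1 - 24) = -3*(-25) = 75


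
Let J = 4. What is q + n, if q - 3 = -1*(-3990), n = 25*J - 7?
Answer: 4086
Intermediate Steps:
n = 93 (n = 25*4 - 7 = 100 - 7 = 93)
q = 3993 (q = 3 - 1*(-3990) = 3 + 3990 = 3993)
q + n = 3993 + 93 = 4086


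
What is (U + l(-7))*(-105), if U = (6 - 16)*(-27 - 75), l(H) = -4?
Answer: -106680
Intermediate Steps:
U = 1020 (U = -10*(-102) = 1020)
(U + l(-7))*(-105) = (1020 - 4)*(-105) = 1016*(-105) = -106680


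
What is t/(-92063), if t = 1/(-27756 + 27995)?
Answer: -1/22003057 ≈ -4.5448e-8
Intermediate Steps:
t = 1/239 ≈ 0.0041841
t/(-92063) = (1/239)/(-92063) = (1/239)*(-1/92063) = -1/22003057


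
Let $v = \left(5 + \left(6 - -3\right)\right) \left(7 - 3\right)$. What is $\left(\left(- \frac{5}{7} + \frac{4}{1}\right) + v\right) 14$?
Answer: $830$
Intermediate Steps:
$v = 56$ ($v = \left(5 + \left(6 + 3\right)\right) 4 = \left(5 + 9\right) 4 = 14 \cdot 4 = 56$)
$\left(\left(- \frac{5}{7} + \frac{4}{1}\right) + v\right) 14 = \left(\left(- \frac{5}{7} + \frac{4}{1}\right) + 56\right) 14 = \left(\left(\left(-5\right) \frac{1}{7} + 4 \cdot 1\right) + 56\right) 14 = \left(\left(- \frac{5}{7} + 4\right) + 56\right) 14 = \left(\frac{23}{7} + 56\right) 14 = \frac{415}{7} \cdot 14 = 830$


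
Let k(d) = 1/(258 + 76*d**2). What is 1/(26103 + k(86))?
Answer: 562354/14679126463 ≈ 3.8310e-5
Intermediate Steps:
1/(26103 + k(86)) = 1/(26103 + 1/(2*(129 + 38*86**2))) = 1/(26103 + 1/(2*(129 + 38*7396))) = 1/(26103 + 1/(2*(129 + 281048))) = 1/(26103 + (1/2)/281177) = 1/(26103 + (1/2)*(1/281177)) = 1/(26103 + 1/562354) = 1/(14679126463/562354) = 562354/14679126463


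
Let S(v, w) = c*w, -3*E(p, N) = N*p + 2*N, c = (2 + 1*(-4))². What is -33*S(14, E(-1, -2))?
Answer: -88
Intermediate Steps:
c = 4 (c = (2 - 4)² = (-2)² = 4)
E(p, N) = -2*N/3 - N*p/3 (E(p, N) = -(N*p + 2*N)/3 = -(2*N + N*p)/3 = -2*N/3 - N*p/3)
S(v, w) = 4*w
-33*S(14, E(-1, -2)) = -132*(-⅓*(-2)*(2 - 1)) = -132*(-⅓*(-2)*1) = -132*2/3 = -33*8/3 = -88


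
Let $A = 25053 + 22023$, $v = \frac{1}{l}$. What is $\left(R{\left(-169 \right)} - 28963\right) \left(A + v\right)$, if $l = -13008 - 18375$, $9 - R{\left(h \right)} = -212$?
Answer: $- \frac{42463031487394}{31383} \approx -1.3531 \cdot 10^{9}$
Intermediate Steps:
$R{\left(h \right)} = 221$ ($R{\left(h \right)} = 9 - -212 = 9 + 212 = 221$)
$l = -31383$ ($l = -13008 - 18375 = -31383$)
$v = - \frac{1}{31383}$ ($v = \frac{1}{-31383} = - \frac{1}{31383} \approx -3.1864 \cdot 10^{-5}$)
$A = 47076$
$\left(R{\left(-169 \right)} - 28963\right) \left(A + v\right) = \left(221 - 28963\right) \left(47076 - \frac{1}{31383}\right) = \left(-28742\right) \frac{1477386107}{31383} = - \frac{42463031487394}{31383}$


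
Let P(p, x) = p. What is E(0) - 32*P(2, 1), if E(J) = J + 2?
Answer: -62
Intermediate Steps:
E(J) = 2 + J
E(0) - 32*P(2, 1) = (2 + 0) - 32*2 = 2 - 64 = -62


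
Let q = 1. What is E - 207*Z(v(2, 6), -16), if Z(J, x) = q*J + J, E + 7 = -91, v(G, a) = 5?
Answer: -2168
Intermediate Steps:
E = -98 (E = -7 - 91 = -98)
Z(J, x) = 2*J (Z(J, x) = 1*J + J = J + J = 2*J)
E - 207*Z(v(2, 6), -16) = -98 - 414*5 = -98 - 207*10 = -98 - 2070 = -2168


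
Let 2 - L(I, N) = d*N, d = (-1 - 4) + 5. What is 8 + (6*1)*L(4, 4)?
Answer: 20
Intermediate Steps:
d = 0 (d = -5 + 5 = 0)
L(I, N) = 2 (L(I, N) = 2 - 0*N = 2 - 1*0 = 2 + 0 = 2)
8 + (6*1)*L(4, 4) = 8 + (6*1)*2 = 8 + 6*2 = 8 + 12 = 20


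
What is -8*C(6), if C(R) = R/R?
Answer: -8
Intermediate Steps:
C(R) = 1
-8*C(6) = -8*1 = -8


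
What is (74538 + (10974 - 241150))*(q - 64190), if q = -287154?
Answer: 54682477472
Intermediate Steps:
(74538 + (10974 - 241150))*(q - 64190) = (74538 + (10974 - 241150))*(-287154 - 64190) = (74538 - 230176)*(-351344) = -155638*(-351344) = 54682477472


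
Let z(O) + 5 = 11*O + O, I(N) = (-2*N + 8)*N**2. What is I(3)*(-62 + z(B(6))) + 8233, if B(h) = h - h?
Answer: 7027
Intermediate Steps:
I(N) = N**2*(8 - 2*N) (I(N) = (8 - 2*N)*N**2 = N**2*(8 - 2*N))
B(h) = 0
z(O) = -5 + 12*O (z(O) = -5 + (11*O + O) = -5 + 12*O)
I(3)*(-62 + z(B(6))) + 8233 = (2*3**2*(4 - 1*3))*(-62 + (-5 + 12*0)) + 8233 = (2*9*(4 - 3))*(-62 + (-5 + 0)) + 8233 = (2*9*1)*(-62 - 5) + 8233 = 18*(-67) + 8233 = -1206 + 8233 = 7027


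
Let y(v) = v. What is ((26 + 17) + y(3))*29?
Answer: 1334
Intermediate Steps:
((26 + 17) + y(3))*29 = ((26 + 17) + 3)*29 = (43 + 3)*29 = 46*29 = 1334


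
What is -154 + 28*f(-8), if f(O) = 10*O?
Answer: -2394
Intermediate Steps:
-154 + 28*f(-8) = -154 + 28*(10*(-8)) = -154 + 28*(-80) = -154 - 2240 = -2394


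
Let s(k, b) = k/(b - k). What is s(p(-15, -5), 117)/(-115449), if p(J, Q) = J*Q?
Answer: -25/1616286 ≈ -1.5468e-5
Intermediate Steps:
s(p(-15, -5), 117)/(-115449) = ((-15*(-5))/(117 - (-15)*(-5)))/(-115449) = (75/(117 - 1*75))*(-1/115449) = (75/(117 - 75))*(-1/115449) = (75/42)*(-1/115449) = (75*(1/42))*(-1/115449) = (25/14)*(-1/115449) = -25/1616286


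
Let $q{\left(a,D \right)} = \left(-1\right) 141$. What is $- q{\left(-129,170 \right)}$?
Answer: $141$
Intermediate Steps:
$q{\left(a,D \right)} = -141$
$- q{\left(-129,170 \right)} = \left(-1\right) \left(-141\right) = 141$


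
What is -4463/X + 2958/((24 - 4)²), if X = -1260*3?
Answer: 324161/37800 ≈ 8.5757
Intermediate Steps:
X = -3780 (X = -210*18 = -3780)
-4463/X + 2958/((24 - 4)²) = -4463/(-3780) + 2958/((24 - 4)²) = -4463*(-1/3780) + 2958/(20²) = 4463/3780 + 2958/400 = 4463/3780 + 2958*(1/400) = 4463/3780 + 1479/200 = 324161/37800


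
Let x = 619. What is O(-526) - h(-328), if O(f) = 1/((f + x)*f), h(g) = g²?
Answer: -5262794113/48918 ≈ -1.0758e+5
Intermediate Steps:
O(f) = 1/(f*(619 + f)) (O(f) = 1/((f + 619)*f) = 1/((619 + f)*f) = 1/(f*(619 + f)))
O(-526) - h(-328) = 1/((-526)*(619 - 526)) - 1*(-328)² = -1/526/93 - 1*107584 = -1/526*1/93 - 107584 = -1/48918 - 107584 = -5262794113/48918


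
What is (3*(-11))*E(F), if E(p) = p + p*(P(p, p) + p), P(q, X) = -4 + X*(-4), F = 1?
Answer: 198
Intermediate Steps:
P(q, X) = -4 - 4*X
E(p) = p + p*(-4 - 3*p) (E(p) = p + p*((-4 - 4*p) + p) = p + p*(-4 - 3*p))
(3*(-11))*E(F) = (3*(-11))*(3*1*(-1 - 1*1)) = -99*(-1 - 1) = -99*(-2) = -33*(-6) = 198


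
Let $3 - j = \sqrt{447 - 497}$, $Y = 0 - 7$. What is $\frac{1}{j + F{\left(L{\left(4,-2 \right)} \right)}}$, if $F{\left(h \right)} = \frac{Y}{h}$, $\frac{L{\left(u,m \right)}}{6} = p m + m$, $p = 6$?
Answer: $\frac{444}{8569} + \frac{720 i \sqrt{2}}{8569} \approx 0.051815 + 0.11883 i$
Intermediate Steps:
$L{\left(u,m \right)} = 42 m$ ($L{\left(u,m \right)} = 6 \left(6 m + m\right) = 6 \cdot 7 m = 42 m$)
$Y = -7$
$F{\left(h \right)} = - \frac{7}{h}$
$j = 3 - 5 i \sqrt{2}$ ($j = 3 - \sqrt{447 - 497} = 3 - \sqrt{-50} = 3 - 5 i \sqrt{2} \approx 3.0 - 7.0711 i$)
$\frac{1}{j + F{\left(L{\left(4,-2 \right)} \right)}} = \frac{1}{\left(3 - 5 i \sqrt{2}\right) - \frac{7}{42 \left(-2\right)}} = \frac{1}{\left(3 - 5 i \sqrt{2}\right) - \frac{7}{-84}} = \frac{1}{\left(3 - 5 i \sqrt{2}\right) - - \frac{1}{12}} = \frac{1}{\left(3 - 5 i \sqrt{2}\right) + \frac{1}{12}} = \frac{1}{\frac{37}{12} - 5 i \sqrt{2}}$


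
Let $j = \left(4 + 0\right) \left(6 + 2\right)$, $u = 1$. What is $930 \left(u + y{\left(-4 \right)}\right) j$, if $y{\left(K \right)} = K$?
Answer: $-89280$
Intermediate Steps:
$j = 32$ ($j = 4 \cdot 8 = 32$)
$930 \left(u + y{\left(-4 \right)}\right) j = 930 \left(1 - 4\right) 32 = 930 \left(\left(-3\right) 32\right) = 930 \left(-96\right) = -89280$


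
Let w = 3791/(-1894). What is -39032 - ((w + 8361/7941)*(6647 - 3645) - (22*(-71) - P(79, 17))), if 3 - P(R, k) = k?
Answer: -94583196521/2506709 ≈ -37732.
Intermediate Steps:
P(R, k) = 3 - k
w = -3791/1894 (w = 3791*(-1/1894) = -3791/1894 ≈ -2.0016)
-39032 - ((w + 8361/7941)*(6647 - 3645) - (22*(-71) - P(79, 17))) = -39032 - ((-3791/1894 + 8361/7941)*(6647 - 3645) - (22*(-71) - (3 - 1*17))) = -39032 - ((-3791/1894 + 8361*(1/7941))*3002 - (-1562 - (3 - 17))) = -39032 - ((-3791/1894 + 2787/2647)*3002 - (-1562 - 1*(-14))) = -39032 - (-4756199/5013418*3002 - (-1562 + 14)) = -39032 - (-7139054699/2506709 - 1*(-1548)) = -39032 - (-7139054699/2506709 + 1548) = -39032 - 1*(-3258669167/2506709) = -39032 + 3258669167/2506709 = -94583196521/2506709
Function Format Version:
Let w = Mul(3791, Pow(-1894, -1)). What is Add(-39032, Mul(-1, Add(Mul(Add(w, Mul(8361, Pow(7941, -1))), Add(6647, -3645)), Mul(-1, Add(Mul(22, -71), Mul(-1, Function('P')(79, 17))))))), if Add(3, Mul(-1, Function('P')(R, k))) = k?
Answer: Rational(-94583196521, 2506709) ≈ -37732.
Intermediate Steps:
Function('P')(R, k) = Add(3, Mul(-1, k))
w = Rational(-3791, 1894) (w = Mul(3791, Rational(-1, 1894)) = Rational(-3791, 1894) ≈ -2.0016)
Add(-39032, Mul(-1, Add(Mul(Add(w, Mul(8361, Pow(7941, -1))), Add(6647, -3645)), Mul(-1, Add(Mul(22, -71), Mul(-1, Function('P')(79, 17))))))) = Add(-39032, Mul(-1, Add(Mul(Add(Rational(-3791, 1894), Mul(8361, Pow(7941, -1))), Add(6647, -3645)), Mul(-1, Add(Mul(22, -71), Mul(-1, Add(3, Mul(-1, 17)))))))) = Add(-39032, Mul(-1, Add(Mul(Add(Rational(-3791, 1894), Mul(8361, Rational(1, 7941))), 3002), Mul(-1, Add(-1562, Mul(-1, Add(3, -17))))))) = Add(-39032, Mul(-1, Add(Mul(Add(Rational(-3791, 1894), Rational(2787, 2647)), 3002), Mul(-1, Add(-1562, Mul(-1, -14)))))) = Add(-39032, Mul(-1, Add(Mul(Rational(-4756199, 5013418), 3002), Mul(-1, Add(-1562, 14))))) = Add(-39032, Mul(-1, Add(Rational(-7139054699, 2506709), Mul(-1, -1548)))) = Add(-39032, Mul(-1, Add(Rational(-7139054699, 2506709), 1548))) = Add(-39032, Mul(-1, Rational(-3258669167, 2506709))) = Add(-39032, Rational(3258669167, 2506709)) = Rational(-94583196521, 2506709)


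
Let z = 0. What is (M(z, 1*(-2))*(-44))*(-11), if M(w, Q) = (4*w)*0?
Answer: 0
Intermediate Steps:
M(w, Q) = 0
(M(z, 1*(-2))*(-44))*(-11) = (0*(-44))*(-11) = 0*(-11) = 0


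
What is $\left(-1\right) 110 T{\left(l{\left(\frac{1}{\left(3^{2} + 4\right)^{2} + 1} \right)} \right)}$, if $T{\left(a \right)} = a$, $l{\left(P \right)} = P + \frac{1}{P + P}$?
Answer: $- \frac{158961}{17} \approx -9350.6$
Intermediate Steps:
$l{\left(P \right)} = P + \frac{1}{2 P}$
$\left(-1\right) 110 T{\left(l{\left(\frac{1}{\left(3^{2} + 4\right)^{2} + 1} \right)} \right)} = \left(-1\right) 110 \left(\frac{1}{\left(3^{2} + 4\right)^{2} + 1} + \frac{1}{2 \frac{1}{\left(3^{2} + 4\right)^{2} + 1}}\right) = - 110 \left(\frac{1}{\left(9 + 4\right)^{2} + 1} + \frac{1}{2 \frac{1}{\left(9 + 4\right)^{2} + 1}}\right) = - 110 \left(\frac{1}{13^{2} + 1} + \frac{1}{2 \frac{1}{13^{2} + 1}}\right) = - 110 \left(\frac{1}{169 + 1} + \frac{1}{2 \frac{1}{169 + 1}}\right) = - 110 \left(\frac{1}{170} + \frac{1}{2 \cdot \frac{1}{170}}\right) = - 110 \left(\frac{1}{170} + \frac{\frac{1}{\frac{1}{170}}}{2}\right) = - 110 \left(\frac{1}{170} + \frac{1}{2} \cdot 170\right) = - 110 \left(\frac{1}{170} + 85\right) = \left(-110\right) \frac{14451}{170} = - \frac{158961}{17}$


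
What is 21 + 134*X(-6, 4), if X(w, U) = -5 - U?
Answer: -1185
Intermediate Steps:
21 + 134*X(-6, 4) = 21 + 134*(-5 - 1*4) = 21 + 134*(-5 - 4) = 21 + 134*(-9) = 21 - 1206 = -1185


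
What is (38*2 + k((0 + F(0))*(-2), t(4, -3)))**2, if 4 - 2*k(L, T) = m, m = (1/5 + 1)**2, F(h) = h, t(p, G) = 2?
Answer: 3732624/625 ≈ 5972.2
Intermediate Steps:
m = 36/25 (m = (1/5 + 1)**2 = (6/5)**2 = 36/25 ≈ 1.4400)
k(L, T) = 32/25 (k(L, T) = 2 - 1/2*36/25 = 2 - 18/25 = 32/25)
(38*2 + k((0 + F(0))*(-2), t(4, -3)))**2 = (38*2 + 32/25)**2 = (76 + 32/25)**2 = (1932/25)**2 = 3732624/625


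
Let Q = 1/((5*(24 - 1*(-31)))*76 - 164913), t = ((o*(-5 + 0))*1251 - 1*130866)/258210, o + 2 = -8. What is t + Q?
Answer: -1639775053/6197599455 ≈ -0.26458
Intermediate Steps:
o = -10 (o = -2 - 8 = -10)
t = -11386/43035 (t = (-10*(-5 + 0)*1251 - 1*130866)/258210 = (-10*(-5)*1251 - 130866)*(1/258210) = (50*1251 - 130866)*(1/258210) = (62550 - 130866)*(1/258210) = -68316*1/258210 = -11386/43035 ≈ -0.26458)
Q = -1/144013 (Q = 1/((5*(24 + 31))*76 - 164913) = 1/((5*55)*76 - 164913) = 1/(275*76 - 164913) = 1/(20900 - 164913) = 1/(-144013) = -1/144013 ≈ -6.9438e-6)
t + Q = -11386/43035 - 1/144013 = -1639775053/6197599455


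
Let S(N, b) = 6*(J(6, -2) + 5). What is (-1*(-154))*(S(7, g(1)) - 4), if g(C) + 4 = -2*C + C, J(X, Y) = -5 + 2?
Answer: 1232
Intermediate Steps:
J(X, Y) = -3
g(C) = -4 - C (g(C) = -4 + (-2*C + C) = -4 - C)
S(N, b) = 12 (S(N, b) = 6*(-3 + 5) = 6*2 = 12)
(-1*(-154))*(S(7, g(1)) - 4) = (-1*(-154))*(12 - 4) = 154*8 = 1232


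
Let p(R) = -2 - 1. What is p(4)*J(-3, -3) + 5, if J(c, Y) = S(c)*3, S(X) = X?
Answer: 32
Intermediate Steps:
J(c, Y) = 3*c (J(c, Y) = c*3 = 3*c)
p(R) = -3
p(4)*J(-3, -3) + 5 = -9*(-3) + 5 = -3*(-9) + 5 = 27 + 5 = 32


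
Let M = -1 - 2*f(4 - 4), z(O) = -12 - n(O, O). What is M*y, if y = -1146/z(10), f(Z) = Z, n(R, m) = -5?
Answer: -1146/7 ≈ -163.71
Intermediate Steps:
z(O) = -7 (z(O) = -12 - 1*(-5) = -12 + 5 = -7)
y = 1146/7 (y = -1146/(-7) = -1146*(-1/7) = 1146/7 ≈ 163.71)
M = -1 (M = -1 - 2*(4 - 4) = -1 - 2*0 = -1 + 0 = -1)
M*y = -1*1146/7 = -1146/7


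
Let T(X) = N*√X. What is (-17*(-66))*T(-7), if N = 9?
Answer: 10098*I*√7 ≈ 26717.0*I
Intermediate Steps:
T(X) = 9*√X
(-17*(-66))*T(-7) = (-17*(-66))*(9*√(-7)) = 1122*(9*(I*√7)) = 1122*(9*I*√7) = 10098*I*√7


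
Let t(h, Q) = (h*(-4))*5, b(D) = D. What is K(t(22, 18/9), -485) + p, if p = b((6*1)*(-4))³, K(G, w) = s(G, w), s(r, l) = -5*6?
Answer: -13854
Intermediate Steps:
s(r, l) = -30
t(h, Q) = -20*h (t(h, Q) = -4*h*5 = -20*h)
K(G, w) = -30
p = -13824 (p = ((6*1)*(-4))³ = (6*(-4))³ = (-24)³ = -13824)
K(t(22, 18/9), -485) + p = -30 - 13824 = -13854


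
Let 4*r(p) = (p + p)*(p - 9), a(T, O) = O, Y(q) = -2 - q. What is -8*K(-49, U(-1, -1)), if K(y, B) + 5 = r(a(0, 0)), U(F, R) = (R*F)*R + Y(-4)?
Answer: 40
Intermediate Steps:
U(F, R) = 2 + F*R² (U(F, R) = (R*F)*R + (-2 - 1*(-4)) = (F*R)*R + (-2 + 4) = F*R² + 2 = 2 + F*R²)
r(p) = p*(-9 + p)/2 (r(p) = ((p + p)*(p - 9))/4 = ((2*p)*(-9 + p))/4 = (2*p*(-9 + p))/4 = p*(-9 + p)/2)
K(y, B) = -5 (K(y, B) = -5 + (½)*0*(-9 + 0) = -5 + (½)*0*(-9) = -5 + 0 = -5)
-8*K(-49, U(-1, -1)) = -8*(-5) = 40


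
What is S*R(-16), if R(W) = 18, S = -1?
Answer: -18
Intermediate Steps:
S*R(-16) = -1*18 = -18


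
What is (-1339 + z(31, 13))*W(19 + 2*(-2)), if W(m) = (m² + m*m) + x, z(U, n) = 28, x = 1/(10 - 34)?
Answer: -4719163/8 ≈ -5.8990e+5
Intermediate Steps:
x = -1/24 (x = 1/(-24) = -1/24 ≈ -0.041667)
W(m) = -1/24 + 2*m² (W(m) = (m² + m*m) - 1/24 = (m² + m²) - 1/24 = 2*m² - 1/24 = -1/24 + 2*m²)
(-1339 + z(31, 13))*W(19 + 2*(-2)) = (-1339 + 28)*(-1/24 + 2*(19 + 2*(-2))²) = -1311*(-1/24 + 2*(19 - 4)²) = -1311*(-1/24 + 2*15²) = -1311*(-1/24 + 2*225) = -1311*(-1/24 + 450) = -1311*10799/24 = -4719163/8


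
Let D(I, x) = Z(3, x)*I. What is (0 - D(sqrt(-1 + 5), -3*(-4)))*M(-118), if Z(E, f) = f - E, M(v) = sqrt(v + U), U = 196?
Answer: -18*sqrt(78) ≈ -158.97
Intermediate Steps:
M(v) = sqrt(196 + v) (M(v) = sqrt(v + 196) = sqrt(196 + v))
D(I, x) = I*(-3 + x) (D(I, x) = (x - 1*3)*I = (x - 3)*I = (-3 + x)*I = I*(-3 + x))
(0 - D(sqrt(-1 + 5), -3*(-4)))*M(-118) = (0 - sqrt(-1 + 5)*(-3 - 3*(-4)))*sqrt(196 - 118) = (0 - sqrt(4)*(-3 + 12))*sqrt(78) = (0 - 2*9)*sqrt(78) = (0 - 1*18)*sqrt(78) = (0 - 18)*sqrt(78) = -18*sqrt(78)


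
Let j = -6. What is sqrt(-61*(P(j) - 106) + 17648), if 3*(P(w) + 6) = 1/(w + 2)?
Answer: sqrt(881463)/6 ≈ 156.48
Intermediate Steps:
P(w) = -6 + 1/(3*(2 + w)) (P(w) = -6 + 1/(3*(w + 2)) = -6 + 1/(3*(2 + w)))
sqrt(-61*(P(j) - 106) + 17648) = sqrt(-61*((-35 - 18*(-6))/(3*(2 - 6)) - 106) + 17648) = sqrt(-61*((1/3)*(-35 + 108)/(-4) - 106) + 17648) = sqrt(-61*((1/3)*(-1/4)*73 - 106) + 17648) = sqrt(-61*(-73/12 - 106) + 17648) = sqrt(-61*(-1345/12) + 17648) = sqrt(82045/12 + 17648) = sqrt(293821/12) = sqrt(881463)/6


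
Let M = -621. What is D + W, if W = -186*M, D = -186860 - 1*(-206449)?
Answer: 135095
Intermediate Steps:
D = 19589 (D = -186860 + 206449 = 19589)
W = 115506 (W = -186*(-621) = 115506)
D + W = 19589 + 115506 = 135095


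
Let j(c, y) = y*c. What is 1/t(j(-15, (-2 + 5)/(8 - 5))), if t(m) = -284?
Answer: -1/284 ≈ -0.0035211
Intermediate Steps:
j(c, y) = c*y
1/t(j(-15, (-2 + 5)/(8 - 5))) = 1/(-284) = -1/284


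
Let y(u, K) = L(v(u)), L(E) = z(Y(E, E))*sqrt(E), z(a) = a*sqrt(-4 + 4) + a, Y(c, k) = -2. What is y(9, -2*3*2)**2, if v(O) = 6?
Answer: 24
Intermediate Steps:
z(a) = a (z(a) = a*sqrt(0) + a = a*0 + a = 0 + a = a)
L(E) = -2*sqrt(E)
y(u, K) = -2*sqrt(6)
y(9, -2*3*2)**2 = (-2*sqrt(6))**2 = 24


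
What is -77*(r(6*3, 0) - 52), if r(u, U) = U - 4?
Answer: 4312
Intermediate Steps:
r(u, U) = -4 + U
-77*(r(6*3, 0) - 52) = -77*((-4 + 0) - 52) = -77*(-4 - 52) = -77*(-56) = 4312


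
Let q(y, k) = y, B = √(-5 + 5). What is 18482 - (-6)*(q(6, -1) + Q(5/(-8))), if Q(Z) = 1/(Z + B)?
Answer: 92542/5 ≈ 18508.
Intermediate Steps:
B = 0 (B = √0 = 0)
Q(Z) = 1/Z (Q(Z) = 1/(Z + 0) = 1/Z)
18482 - (-6)*(q(6, -1) + Q(5/(-8))) = 18482 - (-6)*(6 + 1/(5/(-8))) = 18482 - (-6)*(6 + 1/(5*(-⅛))) = 18482 - (-6)*(6 + 1/(-5/8)) = 18482 - (-6)*(6 - 8/5) = 18482 - (-6)*22/5 = 18482 - 1*(-132/5) = 18482 + 132/5 = 92542/5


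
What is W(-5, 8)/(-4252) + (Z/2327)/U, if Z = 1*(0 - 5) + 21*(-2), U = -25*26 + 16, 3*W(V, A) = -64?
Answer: 23754971/4704789102 ≈ 0.0050491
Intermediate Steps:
W(V, A) = -64/3 (W(V, A) = (⅓)*(-64) = -64/3)
U = -634 (U = -650 + 16 = -634)
Z = -47 (Z = 1*(-5) - 42 = -5 - 42 = -47)
W(-5, 8)/(-4252) + (Z/2327)/U = -64/3/(-4252) - 47/2327/(-634) = -64/3*(-1/4252) - 47*1/2327*(-1/634) = 16/3189 - 47/2327*(-1/634) = 16/3189 + 47/1475318 = 23754971/4704789102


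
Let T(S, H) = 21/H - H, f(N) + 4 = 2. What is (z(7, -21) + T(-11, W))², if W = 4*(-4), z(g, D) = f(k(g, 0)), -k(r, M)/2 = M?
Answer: 41209/256 ≈ 160.97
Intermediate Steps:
k(r, M) = -2*M
f(N) = -2 (f(N) = -4 + 2 = -2)
z(g, D) = -2
W = -16
T(S, H) = -H + 21/H
(z(7, -21) + T(-11, W))² = (-2 + (-1*(-16) + 21/(-16)))² = (-2 + (16 + 21*(-1/16)))² = (-2 + (16 - 21/16))² = (-2 + 235/16)² = (203/16)² = 41209/256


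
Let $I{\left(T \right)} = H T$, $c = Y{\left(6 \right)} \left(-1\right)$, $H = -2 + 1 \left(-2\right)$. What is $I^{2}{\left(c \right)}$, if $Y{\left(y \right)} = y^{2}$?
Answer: $20736$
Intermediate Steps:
$H = -4$ ($H = -2 - 2 = -4$)
$c = -36$ ($c = 6^{2} \left(-1\right) = 36 \left(-1\right) = -36$)
$I{\left(T \right)} = - 4 T$
$I^{2}{\left(c \right)} = \left(\left(-4\right) \left(-36\right)\right)^{2} = 144^{2} = 20736$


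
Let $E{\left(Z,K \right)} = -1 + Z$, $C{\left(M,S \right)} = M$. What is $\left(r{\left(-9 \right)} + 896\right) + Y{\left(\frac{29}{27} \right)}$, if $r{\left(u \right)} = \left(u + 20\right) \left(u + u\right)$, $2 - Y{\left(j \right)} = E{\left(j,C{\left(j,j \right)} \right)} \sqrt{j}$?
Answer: $700 - \frac{2 \sqrt{87}}{243} \approx 699.92$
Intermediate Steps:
$Y{\left(j \right)} = 2 - \sqrt{j} \left(-1 + j\right)$ ($Y{\left(j \right)} = 2 - \left(-1 + j\right) \sqrt{j} = 2 - \sqrt{j} \left(-1 + j\right)$)
$r{\left(u \right)} = 2 u \left(20 + u\right)$ ($r{\left(u \right)} = \left(20 + u\right) 2 u = 2 u \left(20 + u\right)$)
$\left(r{\left(-9 \right)} + 896\right) + Y{\left(\frac{29}{27} \right)} = \left(2 \left(-9\right) \left(20 - 9\right) + 896\right) + \left(2 + \sqrt{\frac{29}{27}} \left(1 - \frac{29}{27}\right)\right) = \left(2 \left(-9\right) 11 + 896\right) + \left(2 + \sqrt{29 \cdot \frac{1}{27}} \left(1 - 29 \cdot \frac{1}{27}\right)\right) = \left(-198 + 896\right) + \left(2 + \sqrt{\frac{29}{27}} \left(1 - \frac{29}{27}\right)\right) = 698 + \left(2 + \frac{\sqrt{87}}{9} \left(1 - \frac{29}{27}\right)\right) = 698 + \left(2 + \frac{\sqrt{87}}{9} \left(- \frac{2}{27}\right)\right) = 698 + \left(2 - \frac{2 \sqrt{87}}{243}\right) = 700 - \frac{2 \sqrt{87}}{243}$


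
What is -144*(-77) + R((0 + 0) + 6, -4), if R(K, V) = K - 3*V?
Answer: 11106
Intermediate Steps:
-144*(-77) + R((0 + 0) + 6, -4) = -144*(-77) + (((0 + 0) + 6) - 3*(-4)) = 11088 + ((0 + 6) + 12) = 11088 + (6 + 12) = 11088 + 18 = 11106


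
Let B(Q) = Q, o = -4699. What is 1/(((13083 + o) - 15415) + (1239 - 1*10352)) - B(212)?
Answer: -3422529/16144 ≈ -212.00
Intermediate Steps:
1/(((13083 + o) - 15415) + (1239 - 1*10352)) - B(212) = 1/(((13083 - 4699) - 15415) + (1239 - 1*10352)) - 1*212 = 1/((8384 - 15415) + (1239 - 10352)) - 212 = 1/(-7031 - 9113) - 212 = 1/(-16144) - 212 = -1/16144 - 212 = -3422529/16144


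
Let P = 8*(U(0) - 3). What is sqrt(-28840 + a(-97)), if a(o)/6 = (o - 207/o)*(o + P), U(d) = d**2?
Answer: 2*sqrt(94166921)/97 ≈ 200.08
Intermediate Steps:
P = -24 (P = 8*(0**2 - 3) = 8*(0 - 3) = 8*(-3) = -24)
a(o) = 6*(-24 + o)*(o - 207/o) (a(o) = 6*((o - 207/o)*(o - 24)) = 6*((o - 207/o)*(-24 + o)) = 6*((-24 + o)*(o - 207/o)) = 6*(-24 + o)*(o - 207/o))
sqrt(-28840 + a(-97)) = sqrt(-28840 + (-1242 - 144*(-97) + 6*(-97)**2 + 29808/(-97))) = sqrt(-28840 + (-1242 + 13968 + 6*9409 + 29808*(-1/97))) = sqrt(-28840 + (-1242 + 13968 + 56454 - 29808/97)) = sqrt(-28840 + 6680652/97) = sqrt(3883172/97) = 2*sqrt(94166921)/97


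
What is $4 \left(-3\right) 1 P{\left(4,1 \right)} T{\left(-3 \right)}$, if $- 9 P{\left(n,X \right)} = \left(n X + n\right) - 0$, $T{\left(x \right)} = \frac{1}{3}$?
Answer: $\frac{32}{9} \approx 3.5556$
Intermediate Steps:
$T{\left(x \right)} = \frac{1}{3}$
$P{\left(n,X \right)} = - \frac{n}{9} - \frac{X n}{9}$ ($P{\left(n,X \right)} = - \frac{\left(n X + n\right) - 0}{9} = - \frac{\left(X n + n\right) + 0}{9} = - \frac{\left(n + X n\right) + 0}{9} = - \frac{n + X n}{9} = - \frac{n}{9} - \frac{X n}{9}$)
$4 \left(-3\right) 1 P{\left(4,1 \right)} T{\left(-3 \right)} = 4 \left(-3\right) 1 \left(\left(- \frac{1}{9}\right) 4 \left(1 + 1\right)\right) \frac{1}{3} = \left(-12\right) 1 \left(\left(- \frac{1}{9}\right) 4 \cdot 2\right) \frac{1}{3} = \left(-12\right) \left(- \frac{8}{9}\right) \frac{1}{3} = \frac{32}{3} \cdot \frac{1}{3} = \frac{32}{9}$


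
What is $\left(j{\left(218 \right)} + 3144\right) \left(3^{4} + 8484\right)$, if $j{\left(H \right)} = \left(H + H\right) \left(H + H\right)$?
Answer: $1655100600$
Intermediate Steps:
$j{\left(H \right)} = 4 H^{2}$ ($j{\left(H \right)} = 2 H 2 H = 4 H^{2}$)
$\left(j{\left(218 \right)} + 3144\right) \left(3^{4} + 8484\right) = \left(4 \cdot 218^{2} + 3144\right) \left(3^{4} + 8484\right) = \left(4 \cdot 47524 + 3144\right) \left(81 + 8484\right) = \left(190096 + 3144\right) 8565 = 193240 \cdot 8565 = 1655100600$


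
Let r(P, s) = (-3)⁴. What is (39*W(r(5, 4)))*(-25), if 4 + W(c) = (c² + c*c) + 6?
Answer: -12795900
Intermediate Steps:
r(P, s) = 81
W(c) = 2 + 2*c² (W(c) = -4 + ((c² + c*c) + 6) = -4 + ((c² + c²) + 6) = -4 + (2*c² + 6) = -4 + (6 + 2*c²) = 2 + 2*c²)
(39*W(r(5, 4)))*(-25) = (39*(2 + 2*81²))*(-25) = (39*(2 + 2*6561))*(-25) = (39*(2 + 13122))*(-25) = (39*13124)*(-25) = 511836*(-25) = -12795900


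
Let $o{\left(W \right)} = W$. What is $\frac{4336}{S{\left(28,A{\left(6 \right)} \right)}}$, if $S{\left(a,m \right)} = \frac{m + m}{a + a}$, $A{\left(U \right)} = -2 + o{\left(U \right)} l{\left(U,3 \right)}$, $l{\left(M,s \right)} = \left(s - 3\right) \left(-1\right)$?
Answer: $-60704$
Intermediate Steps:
$l{\left(M,s \right)} = 3 - s$ ($l{\left(M,s \right)} = \left(-3 + s\right) \left(-1\right) = 3 - s$)
$A{\left(U \right)} = -2$ ($A{\left(U \right)} = -2 + U \left(3 - 3\right) = -2 + U 0 = -2 + 0 = -2$)
$S{\left(a,m \right)} = \frac{m}{a}$ ($S{\left(a,m \right)} = \frac{2 m}{2 a} = 2 m \frac{1}{2 a} = \frac{m}{a}$)
$\frac{4336}{S{\left(28,A{\left(6 \right)} \right)}} = \frac{4336}{\left(-2\right) \frac{1}{28}} = \frac{4336}{- \frac{1}{14}} = 4336 \left(-14\right) = -60704$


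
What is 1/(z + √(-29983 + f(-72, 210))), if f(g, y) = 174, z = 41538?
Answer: 41538/1725435253 - I*√29809/1725435253 ≈ 2.4074e-5 - 1.0006e-7*I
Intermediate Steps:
1/(z + √(-29983 + f(-72, 210))) = 1/(41538 + √(-29983 + 174)) = 1/(41538 + √(-29809)) = 1/(41538 + I*√29809)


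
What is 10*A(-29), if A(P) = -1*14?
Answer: -140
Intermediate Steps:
A(P) = -14
10*A(-29) = 10*(-14) = -140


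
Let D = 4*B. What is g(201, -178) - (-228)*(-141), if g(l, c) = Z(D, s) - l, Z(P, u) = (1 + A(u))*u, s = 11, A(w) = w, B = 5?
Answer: -32217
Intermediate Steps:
D = 20 (D = 4*5 = 20)
Z(P, u) = u*(1 + u) (Z(P, u) = (1 + u)*u = u*(1 + u))
g(l, c) = 132 - l (g(l, c) = 11*(1 + 11) - l = 11*12 - l = 132 - l)
g(201, -178) - (-228)*(-141) = (132 - 1*201) - (-228)*(-141) = (132 - 201) - 1*32148 = -69 - 32148 = -32217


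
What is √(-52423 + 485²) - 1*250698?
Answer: -250698 + √182802 ≈ -2.5027e+5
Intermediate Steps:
√(-52423 + 485²) - 1*250698 = √(-52423 + 235225) - 250698 = √182802 - 250698 = -250698 + √182802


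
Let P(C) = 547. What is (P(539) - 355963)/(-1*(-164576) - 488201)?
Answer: 118472/107875 ≈ 1.0982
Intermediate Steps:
(P(539) - 355963)/(-1*(-164576) - 488201) = (547 - 355963)/(-1*(-164576) - 488201) = -355416/(164576 - 488201) = -355416/(-323625) = -355416*(-1/323625) = 118472/107875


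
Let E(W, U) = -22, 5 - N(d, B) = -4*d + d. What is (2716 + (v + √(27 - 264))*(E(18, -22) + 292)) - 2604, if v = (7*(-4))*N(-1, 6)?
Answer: -15008 + 270*I*√237 ≈ -15008.0 + 4156.6*I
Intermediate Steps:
N(d, B) = 5 + 3*d (N(d, B) = 5 - (-4*d + d) = 5 - (-3)*d = 5 + 3*d)
v = -56 (v = (7*(-4))*(5 + 3*(-1)) = -28*(5 - 3) = -28*2 = -56)
(2716 + (v + √(27 - 264))*(E(18, -22) + 292)) - 2604 = (2716 + (-56 + √(27 - 264))*(-22 + 292)) - 2604 = (2716 + (-56 + √(-237))*270) - 2604 = (2716 + (-56 + I*√237)*270) - 2604 = (2716 + (-15120 + 270*I*√237)) - 2604 = (-12404 + 270*I*√237) - 2604 = -15008 + 270*I*√237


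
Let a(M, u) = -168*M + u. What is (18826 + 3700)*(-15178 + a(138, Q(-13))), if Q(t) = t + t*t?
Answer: -860628356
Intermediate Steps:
Q(t) = t + t**2
a(M, u) = u - 168*M
(18826 + 3700)*(-15178 + a(138, Q(-13))) = (18826 + 3700)*(-15178 + (-13*(1 - 13) - 168*138)) = 22526*(-15178 + (-13*(-12) - 23184)) = 22526*(-15178 + (156 - 23184)) = 22526*(-15178 - 23028) = 22526*(-38206) = -860628356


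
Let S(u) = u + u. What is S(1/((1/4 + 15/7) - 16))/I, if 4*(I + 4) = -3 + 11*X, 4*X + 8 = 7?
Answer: 896/33147 ≈ 0.027031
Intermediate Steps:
X = -¼ (X = -2 + (¼)*7 = -2 + 7/4 = -¼ ≈ -0.25000)
S(u) = 2*u
I = -87/16 (I = -4 + (-3 + 11*(-¼))/4 = -4 + (-3 - 11/4)/4 = -4 + (¼)*(-23/4) = -4 - 23/16 = -87/16 ≈ -5.4375)
S(1/((1/4 + 15/7) - 16))/I = (2/((1/4 + 15/7) - 16))/(-87/16) = (2/((1*(¼) + 15*(⅐)) - 16))*(-16/87) = (2/((¼ + 15/7) - 16))*(-16/87) = (2/(67/28 - 16))*(-16/87) = (2/(-381/28))*(-16/87) = (2*(-28/381))*(-16/87) = -56/381*(-16/87) = 896/33147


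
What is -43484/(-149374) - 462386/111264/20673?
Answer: 24987779553721/85896050054832 ≈ 0.29091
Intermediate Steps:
-43484/(-149374) - 462386/111264/20673 = -43484*(-1/149374) - 462386*1/111264*(1/20673) = 21742/74687 - 231193/55632*1/20673 = 21742/74687 - 231193/1150080336 = 24987779553721/85896050054832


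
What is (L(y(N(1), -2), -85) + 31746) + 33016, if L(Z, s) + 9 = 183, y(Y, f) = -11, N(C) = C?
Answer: 64936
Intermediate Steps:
L(Z, s) = 174 (L(Z, s) = -9 + 183 = 174)
(L(y(N(1), -2), -85) + 31746) + 33016 = (174 + 31746) + 33016 = 31920 + 33016 = 64936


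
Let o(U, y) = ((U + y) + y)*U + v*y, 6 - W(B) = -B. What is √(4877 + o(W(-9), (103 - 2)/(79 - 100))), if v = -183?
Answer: √5795 ≈ 76.125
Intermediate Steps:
W(B) = 6 + B (W(B) = 6 - (-1)*B = 6 + B)
o(U, y) = -183*y + U*(U + 2*y) (o(U, y) = ((U + y) + y)*U - 183*y = (U + 2*y)*U - 183*y = U*(U + 2*y) - 183*y = -183*y + U*(U + 2*y))
√(4877 + o(W(-9), (103 - 2)/(79 - 100))) = √(4877 + ((6 - 9)² - 183*(103 - 2)/(79 - 100) + 2*(6 - 9)*((103 - 2)/(79 - 100)))) = √(4877 + ((-3)² - 18483/(-21) + 2*(-3)*(101/(-21)))) = √(4877 + (9 - 18483*(-1)/21 + 2*(-3)*(101*(-1/21)))) = √(4877 + (9 - 183*(-101/21) + 2*(-3)*(-101/21))) = √(4877 + (9 + 6161/7 + 202/7)) = √(4877 + 918) = √5795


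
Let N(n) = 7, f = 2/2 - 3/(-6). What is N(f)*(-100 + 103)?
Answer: 21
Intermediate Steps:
f = 3/2 (f = 2*(½) - 3*(-⅙) = 1 + ½ = 3/2 ≈ 1.5000)
N(f)*(-100 + 103) = 7*(-100 + 103) = 7*3 = 21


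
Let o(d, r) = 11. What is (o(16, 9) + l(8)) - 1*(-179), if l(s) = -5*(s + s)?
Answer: 110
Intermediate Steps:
l(s) = -10*s
(o(16, 9) + l(8)) - 1*(-179) = (11 - 10*8) - 1*(-179) = (11 - 80) + 179 = -69 + 179 = 110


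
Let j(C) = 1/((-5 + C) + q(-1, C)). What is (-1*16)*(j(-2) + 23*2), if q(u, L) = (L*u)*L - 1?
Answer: -2204/3 ≈ -734.67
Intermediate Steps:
q(u, L) = -1 + u*L² (q(u, L) = u*L² - 1 = -1 + u*L²)
j(C) = 1/(-6 + C - C²) (j(C) = 1/((-5 + C) + (-1 - C²)) = 1/(-6 + C - C²))
(-1*16)*(j(-2) + 23*2) = (-1*16)*(-1/(6 + (-2)² - 1*(-2)) + 23*2) = -16*(-1/(6 + 4 + 2) + 46) = -16*(-1/12 + 46) = -16*551/12 = -2204/3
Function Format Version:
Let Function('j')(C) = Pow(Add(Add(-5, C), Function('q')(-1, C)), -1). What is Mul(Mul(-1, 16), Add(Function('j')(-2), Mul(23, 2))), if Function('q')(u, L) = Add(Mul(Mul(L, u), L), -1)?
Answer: Rational(-2204, 3) ≈ -734.67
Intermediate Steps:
Function('q')(u, L) = Add(-1, Mul(u, Pow(L, 2))) (Function('q')(u, L) = Add(Mul(u, Pow(L, 2)), -1) = Add(-1, Mul(u, Pow(L, 2))))
Function('j')(C) = Pow(Add(-6, C, Mul(-1, Pow(C, 2))), -1) (Function('j')(C) = Pow(Add(Add(-5, C), Add(-1, Mul(-1, Pow(C, 2)))), -1) = Pow(Add(-6, C, Mul(-1, Pow(C, 2))), -1))
Mul(Mul(-1, 16), Add(Function('j')(-2), Mul(23, 2))) = Mul(Mul(-1, 16), Add(Mul(-1, Pow(Add(6, Pow(-2, 2), Mul(-1, -2)), -1)), Mul(23, 2))) = Mul(-16, Add(Mul(-1, Pow(Add(6, 4, 2), -1)), 46)) = Mul(-16, Add(Mul(-1, Pow(12, -1)), 46)) = Mul(-16, Add(Mul(-1, Rational(1, 12)), 46)) = Mul(-16, Add(Rational(-1, 12), 46)) = Mul(-16, Rational(551, 12)) = Rational(-2204, 3)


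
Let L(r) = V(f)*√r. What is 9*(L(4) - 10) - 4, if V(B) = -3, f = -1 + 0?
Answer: -148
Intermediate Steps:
f = -1
L(r) = -3*√r
9*(L(4) - 10) - 4 = 9*(-3*√4 - 10) - 4 = 9*(-3*2 - 10) - 4 = 9*(-6 - 10) - 4 = 9*(-16) - 4 = -144 - 4 = -148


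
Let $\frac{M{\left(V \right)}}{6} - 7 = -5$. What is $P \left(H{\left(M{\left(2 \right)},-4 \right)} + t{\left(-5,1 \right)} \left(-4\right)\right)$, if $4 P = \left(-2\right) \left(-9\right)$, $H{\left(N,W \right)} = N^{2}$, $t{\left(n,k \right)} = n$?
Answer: $738$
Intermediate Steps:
$M{\left(V \right)} = 12$ ($M{\left(V \right)} = 42 + 6 \left(-5\right) = 42 - 30 = 12$)
$P = \frac{9}{2}$ ($P = \frac{\left(-2\right) \left(-9\right)}{4} = \frac{1}{4} \cdot 18 = \frac{9}{2} \approx 4.5$)
$P \left(H{\left(M{\left(2 \right)},-4 \right)} + t{\left(-5,1 \right)} \left(-4\right)\right) = \frac{9 \left(12^{2} - -20\right)}{2} = \frac{9 \left(144 + 20\right)}{2} = \frac{9}{2} \cdot 164 = 738$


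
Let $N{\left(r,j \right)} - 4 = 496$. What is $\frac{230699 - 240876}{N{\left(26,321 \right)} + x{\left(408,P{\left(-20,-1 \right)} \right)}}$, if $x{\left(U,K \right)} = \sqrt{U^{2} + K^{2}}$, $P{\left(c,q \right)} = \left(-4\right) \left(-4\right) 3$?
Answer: $- \frac{1272125}{20308} + \frac{30531 \sqrt{293}}{10154} \approx -11.174$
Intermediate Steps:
$P{\left(c,q \right)} = 48$ ($P{\left(c,q \right)} = 16 \cdot 3 = 48$)
$N{\left(r,j \right)} = 500$ ($N{\left(r,j \right)} = 4 + 496 = 500$)
$x{\left(U,K \right)} = \sqrt{K^{2} + U^{2}}$
$\frac{230699 - 240876}{N{\left(26,321 \right)} + x{\left(408,P{\left(-20,-1 \right)} \right)}} = \frac{230699 - 240876}{500 + \sqrt{48^{2} + 408^{2}}} = - \frac{10177}{500 + \sqrt{2304 + 166464}} = - \frac{10177}{500 + \sqrt{168768}} = - \frac{10177}{500 + 24 \sqrt{293}}$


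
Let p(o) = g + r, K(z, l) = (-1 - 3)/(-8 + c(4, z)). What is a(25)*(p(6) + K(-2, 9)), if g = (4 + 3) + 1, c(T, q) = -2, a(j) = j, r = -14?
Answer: -140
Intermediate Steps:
g = 8 (g = 7 + 1 = 8)
K(z, l) = ⅖ (K(z, l) = (-1 - 3)/(-8 - 2) = -4/(-10) = -4*(-⅒) = ⅖)
p(o) = -6 (p(o) = 8 - 14 = -6)
a(25)*(p(6) + K(-2, 9)) = 25*(-6 + ⅖) = 25*(-28/5) = -140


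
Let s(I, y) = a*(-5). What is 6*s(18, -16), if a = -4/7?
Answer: 120/7 ≈ 17.143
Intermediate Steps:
a = -4/7 (a = -4*⅐ = -4/7 ≈ -0.57143)
s(I, y) = 20/7 (s(I, y) = -4/7*(-5) = 20/7)
6*s(18, -16) = 6*(20/7) = 120/7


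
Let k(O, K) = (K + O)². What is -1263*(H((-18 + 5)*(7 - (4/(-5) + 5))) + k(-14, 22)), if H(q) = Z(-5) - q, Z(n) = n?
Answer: -602451/5 ≈ -1.2049e+5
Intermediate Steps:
H(q) = -5 - q
-1263*(H((-18 + 5)*(7 - (4/(-5) + 5))) + k(-14, 22)) = -1263*((-5 - (-18 + 5)*(7 - (4/(-5) + 5))) + (22 - 14)²) = -1263*((-5 - (-13)*(7 - (4*(-⅕) + 5))) + 8²) = -1263*((-5 - (-13)*(7 - (-⅘ + 5))) + 64) = -1263*((-5 - (-13)*(7 - 1*21/5)) + 64) = -1263*((-5 - (-13)*(7 - 21/5)) + 64) = -1263*((-5 - (-13)*14/5) + 64) = -1263*((-5 - 1*(-182/5)) + 64) = -1263*((-5 + 182/5) + 64) = -1263*(157/5 + 64) = -1263*477/5 = -602451/5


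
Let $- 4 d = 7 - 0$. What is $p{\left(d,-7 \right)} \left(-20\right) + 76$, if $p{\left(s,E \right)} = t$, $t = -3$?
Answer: $136$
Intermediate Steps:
$d = - \frac{7}{4}$ ($d = - \frac{7 - 0}{4} = - \frac{7 + 0}{4} = \left(- \frac{1}{4}\right) 7 = - \frac{7}{4} \approx -1.75$)
$p{\left(s,E \right)} = -3$
$p{\left(d,-7 \right)} \left(-20\right) + 76 = \left(-3\right) \left(-20\right) + 76 = 60 + 76 = 136$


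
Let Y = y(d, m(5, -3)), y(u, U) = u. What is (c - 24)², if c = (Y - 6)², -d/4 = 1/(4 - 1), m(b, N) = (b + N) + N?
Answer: 71824/81 ≈ 886.72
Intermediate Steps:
m(b, N) = b + 2*N (m(b, N) = (N + b) + N = b + 2*N)
d = -4/3 (d = -4/(4 - 1) = -4/3 ≈ -1.3333)
Y = -4/3 ≈ -1.3333
c = 484/9 (c = (-4/3 - 6)² = (-22/3)² = 484/9 ≈ 53.778)
(c - 24)² = (484/9 - 24)² = (268/9)² = 71824/81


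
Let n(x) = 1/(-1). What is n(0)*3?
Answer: -3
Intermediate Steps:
n(x) = -1
n(0)*3 = -1*3 = -3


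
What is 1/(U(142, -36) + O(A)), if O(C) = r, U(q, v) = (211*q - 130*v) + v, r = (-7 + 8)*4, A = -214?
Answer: 1/34610 ≈ 2.8893e-5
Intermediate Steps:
r = 4 (r = 1*4 = 4)
U(q, v) = -129*v + 211*q (U(q, v) = (-130*v + 211*q) + v = -129*v + 211*q)
O(C) = 4
1/(U(142, -36) + O(A)) = 1/((-129*(-36) + 211*142) + 4) = 1/((4644 + 29962) + 4) = 1/(34606 + 4) = 1/34610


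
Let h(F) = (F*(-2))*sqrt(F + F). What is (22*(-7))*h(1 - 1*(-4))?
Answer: 1540*sqrt(10) ≈ 4869.9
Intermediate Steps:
h(F) = -2*sqrt(2)*F**(3/2) (h(F) = (-2*F)*sqrt(2*F) = (-2*F)*(sqrt(2)*sqrt(F)) = -2*sqrt(2)*F**(3/2))
(22*(-7))*h(1 - 1*(-4)) = (22*(-7))*(-2*sqrt(2)*(1 - 1*(-4))**(3/2)) = -(-308)*sqrt(2)*(1 + 4)**(3/2) = -(-308)*sqrt(2)*5**(3/2) = -(-308)*sqrt(2)*5*sqrt(5) = -(-1540)*sqrt(10) = 1540*sqrt(10)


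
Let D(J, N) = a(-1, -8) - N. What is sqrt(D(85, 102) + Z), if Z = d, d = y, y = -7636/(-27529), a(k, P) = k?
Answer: I*sqrt(77847910179)/27529 ≈ 10.135*I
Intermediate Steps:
y = 7636/27529 (y = -7636*(-1/27529) = 7636/27529 ≈ 0.27738)
D(J, N) = -1 - N
d = 7636/27529 ≈ 0.27738
Z = 7636/27529 ≈ 0.27738
sqrt(D(85, 102) + Z) = sqrt((-1 - 1*102) + 7636/27529) = sqrt((-1 - 102) + 7636/27529) = sqrt(-103 + 7636/27529) = sqrt(-2827851/27529) = I*sqrt(77847910179)/27529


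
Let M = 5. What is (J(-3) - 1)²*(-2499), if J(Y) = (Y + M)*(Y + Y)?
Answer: -422331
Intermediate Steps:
J(Y) = 2*Y*(5 + Y) (J(Y) = (Y + 5)*(Y + Y) = (5 + Y)*(2*Y) = 2*Y*(5 + Y))
(J(-3) - 1)²*(-2499) = (2*(-3)*(5 - 3) - 1)²*(-2499) = (2*(-3)*2 - 1)²*(-2499) = (-12 - 1)²*(-2499) = (-13)²*(-2499) = 169*(-2499) = -422331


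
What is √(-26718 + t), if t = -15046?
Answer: 2*I*√10441 ≈ 204.36*I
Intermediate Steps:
√(-26718 + t) = √(-26718 - 15046) = √(-41764) = 2*I*√10441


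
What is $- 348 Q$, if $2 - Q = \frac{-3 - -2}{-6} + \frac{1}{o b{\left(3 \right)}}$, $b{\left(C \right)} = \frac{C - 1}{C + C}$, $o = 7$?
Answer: $- \frac{3422}{7} \approx -488.86$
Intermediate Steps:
$b{\left(C \right)} = \frac{-1 + C}{2 C}$
$Q = \frac{59}{42}$ ($Q = 2 - \left(\frac{-3 - -2}{-6} + \frac{1}{7 \frac{-1 + 3}{2 \cdot 3}}\right) = 2 - \left(\left(-3 + 2\right) \left(- \frac{1}{6}\right) + \frac{1}{7 \cdot \frac{1}{2} \cdot \frac{1}{3} \cdot 2}\right) = 2 - \left(\left(-1\right) \left(- \frac{1}{6}\right) + \frac{\frac{1}{\frac{1}{3}}}{7}\right) = 2 - \left(\frac{1}{6} + \frac{1}{7} \cdot 3\right) = 2 - \left(\frac{1}{6} + \frac{3}{7}\right) = 2 - \frac{25}{42} = \frac{59}{42} \approx 1.4048$)
$- 348 Q = \left(-348\right) \frac{59}{42} = - \frac{3422}{7}$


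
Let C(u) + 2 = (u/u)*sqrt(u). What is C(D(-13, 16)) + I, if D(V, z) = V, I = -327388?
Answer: -327390 + I*sqrt(13) ≈ -3.2739e+5 + 3.6056*I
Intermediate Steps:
C(u) = -2 + sqrt(u) (C(u) = -2 + (u/u)*sqrt(u) = -2 + 1*sqrt(u) = -2 + sqrt(u))
C(D(-13, 16)) + I = (-2 + sqrt(-13)) - 327388 = (-2 + I*sqrt(13)) - 327388 = -327390 + I*sqrt(13)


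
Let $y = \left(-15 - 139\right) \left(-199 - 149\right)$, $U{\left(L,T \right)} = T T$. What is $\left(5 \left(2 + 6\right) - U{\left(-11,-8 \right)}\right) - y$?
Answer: $-53616$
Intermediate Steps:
$U{\left(L,T \right)} = T^{2}$
$y = 53592$ ($y = \left(-154\right) \left(-348\right) = 53592$)
$\left(5 \left(2 + 6\right) - U{\left(-11,-8 \right)}\right) - y = \left(5 \left(2 + 6\right) - \left(-8\right)^{2}\right) - 53592 = \left(5 \cdot 8 - 64\right) - 53592 = \left(40 - 64\right) - 53592 = -24 - 53592 = -53616$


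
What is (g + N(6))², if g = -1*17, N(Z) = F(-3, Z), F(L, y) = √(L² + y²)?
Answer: 334 - 102*√5 ≈ 105.92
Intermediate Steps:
N(Z) = √(9 + Z²) (N(Z) = √((-3)² + Z²) = √(9 + Z²))
g = -17
(g + N(6))² = (-17 + √(9 + 6²))² = (-17 + √(9 + 36))² = (-17 + √45)² = (-17 + 3*√5)²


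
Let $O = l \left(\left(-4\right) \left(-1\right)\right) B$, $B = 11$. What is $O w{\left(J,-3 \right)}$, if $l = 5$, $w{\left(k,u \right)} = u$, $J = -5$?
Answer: $-660$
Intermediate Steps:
$O = 220$ ($O = 5 \left(\left(-4\right) \left(-1\right)\right) 11 = 5 \cdot 4 \cdot 11 = 20 \cdot 11 = 220$)
$O w{\left(J,-3 \right)} = 220 \left(-3\right) = -660$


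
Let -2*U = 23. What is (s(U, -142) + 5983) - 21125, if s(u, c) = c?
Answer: -15284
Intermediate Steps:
U = -23/2 (U = -½*23 = -23/2 ≈ -11.500)
(s(U, -142) + 5983) - 21125 = (-142 + 5983) - 21125 = 5841 - 21125 = -15284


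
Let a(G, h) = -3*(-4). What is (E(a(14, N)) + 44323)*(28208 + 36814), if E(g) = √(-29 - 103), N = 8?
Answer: 2881970106 + 130044*I*√33 ≈ 2.882e+9 + 7.4705e+5*I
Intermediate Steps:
a(G, h) = 12
E(g) = 2*I*√33 (E(g) = √(-132) = 2*I*√33)
(E(a(14, N)) + 44323)*(28208 + 36814) = (2*I*√33 + 44323)*(28208 + 36814) = (44323 + 2*I*√33)*65022 = 2881970106 + 130044*I*√33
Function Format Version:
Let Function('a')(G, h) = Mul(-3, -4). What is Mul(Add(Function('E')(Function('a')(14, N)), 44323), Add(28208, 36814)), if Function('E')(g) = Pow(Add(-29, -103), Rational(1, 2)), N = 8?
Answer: Add(2881970106, Mul(130044, I, Pow(33, Rational(1, 2)))) ≈ Add(2.8820e+9, Mul(7.4705e+5, I))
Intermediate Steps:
Function('a')(G, h) = 12
Function('E')(g) = Mul(2, I, Pow(33, Rational(1, 2))) (Function('E')(g) = Pow(-132, Rational(1, 2)) = Mul(2, I, Pow(33, Rational(1, 2))))
Mul(Add(Function('E')(Function('a')(14, N)), 44323), Add(28208, 36814)) = Mul(Add(Mul(2, I, Pow(33, Rational(1, 2))), 44323), Add(28208, 36814)) = Mul(Add(44323, Mul(2, I, Pow(33, Rational(1, 2)))), 65022) = Add(2881970106, Mul(130044, I, Pow(33, Rational(1, 2))))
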